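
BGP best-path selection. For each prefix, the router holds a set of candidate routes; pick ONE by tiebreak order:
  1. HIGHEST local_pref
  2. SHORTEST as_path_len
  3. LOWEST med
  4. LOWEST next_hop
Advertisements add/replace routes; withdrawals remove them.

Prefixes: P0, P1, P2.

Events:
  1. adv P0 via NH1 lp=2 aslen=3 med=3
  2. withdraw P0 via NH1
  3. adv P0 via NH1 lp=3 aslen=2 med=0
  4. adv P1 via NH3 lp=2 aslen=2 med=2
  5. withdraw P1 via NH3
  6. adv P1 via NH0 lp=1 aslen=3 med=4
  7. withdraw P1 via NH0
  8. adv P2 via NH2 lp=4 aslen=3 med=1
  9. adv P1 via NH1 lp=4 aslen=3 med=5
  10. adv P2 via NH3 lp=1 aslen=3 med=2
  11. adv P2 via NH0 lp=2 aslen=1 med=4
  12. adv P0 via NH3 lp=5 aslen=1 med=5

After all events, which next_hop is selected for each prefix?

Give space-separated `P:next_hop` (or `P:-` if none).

Op 1: best P0=NH1 P1=- P2=-
Op 2: best P0=- P1=- P2=-
Op 3: best P0=NH1 P1=- P2=-
Op 4: best P0=NH1 P1=NH3 P2=-
Op 5: best P0=NH1 P1=- P2=-
Op 6: best P0=NH1 P1=NH0 P2=-
Op 7: best P0=NH1 P1=- P2=-
Op 8: best P0=NH1 P1=- P2=NH2
Op 9: best P0=NH1 P1=NH1 P2=NH2
Op 10: best P0=NH1 P1=NH1 P2=NH2
Op 11: best P0=NH1 P1=NH1 P2=NH2
Op 12: best P0=NH3 P1=NH1 P2=NH2

Answer: P0:NH3 P1:NH1 P2:NH2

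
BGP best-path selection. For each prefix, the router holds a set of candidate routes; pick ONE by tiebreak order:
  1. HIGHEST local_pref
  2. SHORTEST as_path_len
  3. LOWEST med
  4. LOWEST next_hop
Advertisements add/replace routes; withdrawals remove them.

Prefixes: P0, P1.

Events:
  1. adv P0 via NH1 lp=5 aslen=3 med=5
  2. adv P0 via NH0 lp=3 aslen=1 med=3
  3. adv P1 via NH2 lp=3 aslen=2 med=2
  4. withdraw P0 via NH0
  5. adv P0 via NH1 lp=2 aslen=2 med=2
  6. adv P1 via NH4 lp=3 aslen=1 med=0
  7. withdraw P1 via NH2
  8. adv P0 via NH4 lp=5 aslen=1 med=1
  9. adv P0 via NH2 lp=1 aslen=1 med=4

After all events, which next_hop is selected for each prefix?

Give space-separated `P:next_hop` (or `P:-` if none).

Op 1: best P0=NH1 P1=-
Op 2: best P0=NH1 P1=-
Op 3: best P0=NH1 P1=NH2
Op 4: best P0=NH1 P1=NH2
Op 5: best P0=NH1 P1=NH2
Op 6: best P0=NH1 P1=NH4
Op 7: best P0=NH1 P1=NH4
Op 8: best P0=NH4 P1=NH4
Op 9: best P0=NH4 P1=NH4

Answer: P0:NH4 P1:NH4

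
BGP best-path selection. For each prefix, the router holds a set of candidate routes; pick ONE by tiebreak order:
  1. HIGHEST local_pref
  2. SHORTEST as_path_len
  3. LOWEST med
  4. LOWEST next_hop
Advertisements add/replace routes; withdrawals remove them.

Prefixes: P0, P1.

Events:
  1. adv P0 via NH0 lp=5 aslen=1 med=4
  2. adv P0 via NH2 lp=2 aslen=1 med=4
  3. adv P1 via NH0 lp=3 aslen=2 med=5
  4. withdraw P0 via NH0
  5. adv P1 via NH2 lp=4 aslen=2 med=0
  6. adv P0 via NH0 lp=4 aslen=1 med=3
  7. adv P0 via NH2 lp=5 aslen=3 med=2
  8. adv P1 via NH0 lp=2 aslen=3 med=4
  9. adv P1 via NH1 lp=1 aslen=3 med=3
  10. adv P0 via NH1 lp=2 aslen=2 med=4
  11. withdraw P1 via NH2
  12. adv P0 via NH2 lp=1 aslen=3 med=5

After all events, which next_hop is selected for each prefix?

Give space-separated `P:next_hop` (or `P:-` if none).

Answer: P0:NH0 P1:NH0

Derivation:
Op 1: best P0=NH0 P1=-
Op 2: best P0=NH0 P1=-
Op 3: best P0=NH0 P1=NH0
Op 4: best P0=NH2 P1=NH0
Op 5: best P0=NH2 P1=NH2
Op 6: best P0=NH0 P1=NH2
Op 7: best P0=NH2 P1=NH2
Op 8: best P0=NH2 P1=NH2
Op 9: best P0=NH2 P1=NH2
Op 10: best P0=NH2 P1=NH2
Op 11: best P0=NH2 P1=NH0
Op 12: best P0=NH0 P1=NH0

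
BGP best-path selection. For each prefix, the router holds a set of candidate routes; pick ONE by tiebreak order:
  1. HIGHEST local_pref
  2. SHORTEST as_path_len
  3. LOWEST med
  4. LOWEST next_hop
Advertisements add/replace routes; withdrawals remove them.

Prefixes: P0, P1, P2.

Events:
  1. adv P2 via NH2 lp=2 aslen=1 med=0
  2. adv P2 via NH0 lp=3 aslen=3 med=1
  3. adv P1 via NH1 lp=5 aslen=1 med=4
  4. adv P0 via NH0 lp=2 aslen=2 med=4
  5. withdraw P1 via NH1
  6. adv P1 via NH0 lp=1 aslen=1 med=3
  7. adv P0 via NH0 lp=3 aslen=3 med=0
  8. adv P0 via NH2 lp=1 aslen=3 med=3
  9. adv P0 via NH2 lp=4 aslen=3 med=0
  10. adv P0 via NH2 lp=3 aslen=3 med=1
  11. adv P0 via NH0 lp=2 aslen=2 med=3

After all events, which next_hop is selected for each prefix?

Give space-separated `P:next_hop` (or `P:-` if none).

Op 1: best P0=- P1=- P2=NH2
Op 2: best P0=- P1=- P2=NH0
Op 3: best P0=- P1=NH1 P2=NH0
Op 4: best P0=NH0 P1=NH1 P2=NH0
Op 5: best P0=NH0 P1=- P2=NH0
Op 6: best P0=NH0 P1=NH0 P2=NH0
Op 7: best P0=NH0 P1=NH0 P2=NH0
Op 8: best P0=NH0 P1=NH0 P2=NH0
Op 9: best P0=NH2 P1=NH0 P2=NH0
Op 10: best P0=NH0 P1=NH0 P2=NH0
Op 11: best P0=NH2 P1=NH0 P2=NH0

Answer: P0:NH2 P1:NH0 P2:NH0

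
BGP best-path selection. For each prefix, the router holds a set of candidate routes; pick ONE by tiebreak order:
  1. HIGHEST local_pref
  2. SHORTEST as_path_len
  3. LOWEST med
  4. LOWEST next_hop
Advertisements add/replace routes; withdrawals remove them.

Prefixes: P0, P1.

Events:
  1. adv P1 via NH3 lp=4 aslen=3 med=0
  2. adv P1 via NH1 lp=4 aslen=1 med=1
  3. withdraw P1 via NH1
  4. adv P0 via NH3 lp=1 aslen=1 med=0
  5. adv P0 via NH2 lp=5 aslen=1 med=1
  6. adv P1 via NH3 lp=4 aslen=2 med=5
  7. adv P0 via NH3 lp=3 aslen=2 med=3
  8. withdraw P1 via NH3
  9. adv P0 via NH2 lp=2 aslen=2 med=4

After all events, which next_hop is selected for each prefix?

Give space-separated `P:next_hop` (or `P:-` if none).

Answer: P0:NH3 P1:-

Derivation:
Op 1: best P0=- P1=NH3
Op 2: best P0=- P1=NH1
Op 3: best P0=- P1=NH3
Op 4: best P0=NH3 P1=NH3
Op 5: best P0=NH2 P1=NH3
Op 6: best P0=NH2 P1=NH3
Op 7: best P0=NH2 P1=NH3
Op 8: best P0=NH2 P1=-
Op 9: best P0=NH3 P1=-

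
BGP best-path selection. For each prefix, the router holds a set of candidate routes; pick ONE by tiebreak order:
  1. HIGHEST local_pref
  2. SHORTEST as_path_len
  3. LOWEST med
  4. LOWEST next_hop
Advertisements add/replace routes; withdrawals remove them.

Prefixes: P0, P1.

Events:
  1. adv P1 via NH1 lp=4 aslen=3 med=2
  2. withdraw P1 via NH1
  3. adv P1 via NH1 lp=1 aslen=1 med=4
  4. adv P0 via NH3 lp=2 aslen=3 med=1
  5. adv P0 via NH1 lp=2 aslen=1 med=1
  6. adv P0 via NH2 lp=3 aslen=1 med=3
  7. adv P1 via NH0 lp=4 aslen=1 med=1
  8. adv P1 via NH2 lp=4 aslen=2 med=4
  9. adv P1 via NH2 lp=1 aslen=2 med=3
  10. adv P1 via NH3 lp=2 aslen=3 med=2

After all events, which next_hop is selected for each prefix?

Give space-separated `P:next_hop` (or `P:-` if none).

Answer: P0:NH2 P1:NH0

Derivation:
Op 1: best P0=- P1=NH1
Op 2: best P0=- P1=-
Op 3: best P0=- P1=NH1
Op 4: best P0=NH3 P1=NH1
Op 5: best P0=NH1 P1=NH1
Op 6: best P0=NH2 P1=NH1
Op 7: best P0=NH2 P1=NH0
Op 8: best P0=NH2 P1=NH0
Op 9: best P0=NH2 P1=NH0
Op 10: best P0=NH2 P1=NH0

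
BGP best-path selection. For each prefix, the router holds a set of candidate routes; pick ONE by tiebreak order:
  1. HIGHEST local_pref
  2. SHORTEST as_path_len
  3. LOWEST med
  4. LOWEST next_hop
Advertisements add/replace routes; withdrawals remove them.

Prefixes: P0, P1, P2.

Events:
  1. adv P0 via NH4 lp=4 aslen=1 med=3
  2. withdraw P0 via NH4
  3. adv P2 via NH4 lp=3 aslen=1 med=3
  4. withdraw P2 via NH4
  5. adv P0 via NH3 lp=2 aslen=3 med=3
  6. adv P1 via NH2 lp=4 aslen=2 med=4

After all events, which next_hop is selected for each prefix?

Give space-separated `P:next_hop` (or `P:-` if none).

Answer: P0:NH3 P1:NH2 P2:-

Derivation:
Op 1: best P0=NH4 P1=- P2=-
Op 2: best P0=- P1=- P2=-
Op 3: best P0=- P1=- P2=NH4
Op 4: best P0=- P1=- P2=-
Op 5: best P0=NH3 P1=- P2=-
Op 6: best P0=NH3 P1=NH2 P2=-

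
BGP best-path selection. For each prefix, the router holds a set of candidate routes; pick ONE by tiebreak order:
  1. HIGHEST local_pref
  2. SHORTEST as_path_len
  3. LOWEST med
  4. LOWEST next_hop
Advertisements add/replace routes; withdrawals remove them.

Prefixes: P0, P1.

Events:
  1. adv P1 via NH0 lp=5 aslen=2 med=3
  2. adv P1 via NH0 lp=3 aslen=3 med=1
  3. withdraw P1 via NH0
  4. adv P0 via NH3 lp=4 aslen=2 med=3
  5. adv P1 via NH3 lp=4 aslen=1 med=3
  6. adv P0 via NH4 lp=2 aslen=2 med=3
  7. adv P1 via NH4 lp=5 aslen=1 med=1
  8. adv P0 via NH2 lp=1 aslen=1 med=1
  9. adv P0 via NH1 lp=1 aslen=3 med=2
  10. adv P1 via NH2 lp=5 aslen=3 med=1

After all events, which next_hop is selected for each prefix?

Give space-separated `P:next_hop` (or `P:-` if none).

Op 1: best P0=- P1=NH0
Op 2: best P0=- P1=NH0
Op 3: best P0=- P1=-
Op 4: best P0=NH3 P1=-
Op 5: best P0=NH3 P1=NH3
Op 6: best P0=NH3 P1=NH3
Op 7: best P0=NH3 P1=NH4
Op 8: best P0=NH3 P1=NH4
Op 9: best P0=NH3 P1=NH4
Op 10: best P0=NH3 P1=NH4

Answer: P0:NH3 P1:NH4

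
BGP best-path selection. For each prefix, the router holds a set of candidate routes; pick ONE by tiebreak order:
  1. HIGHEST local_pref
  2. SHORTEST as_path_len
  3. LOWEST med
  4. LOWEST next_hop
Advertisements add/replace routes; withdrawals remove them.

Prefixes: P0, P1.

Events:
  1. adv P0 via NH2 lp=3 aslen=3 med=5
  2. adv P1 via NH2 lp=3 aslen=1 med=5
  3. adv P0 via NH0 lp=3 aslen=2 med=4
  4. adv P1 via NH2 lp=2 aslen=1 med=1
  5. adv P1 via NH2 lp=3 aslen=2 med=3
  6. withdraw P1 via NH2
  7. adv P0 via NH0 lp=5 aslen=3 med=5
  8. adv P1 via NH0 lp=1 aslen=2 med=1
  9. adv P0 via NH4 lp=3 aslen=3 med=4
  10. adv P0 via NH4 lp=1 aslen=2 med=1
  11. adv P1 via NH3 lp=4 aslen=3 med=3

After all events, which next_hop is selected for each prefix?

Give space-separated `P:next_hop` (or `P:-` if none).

Answer: P0:NH0 P1:NH3

Derivation:
Op 1: best P0=NH2 P1=-
Op 2: best P0=NH2 P1=NH2
Op 3: best P0=NH0 P1=NH2
Op 4: best P0=NH0 P1=NH2
Op 5: best P0=NH0 P1=NH2
Op 6: best P0=NH0 P1=-
Op 7: best P0=NH0 P1=-
Op 8: best P0=NH0 P1=NH0
Op 9: best P0=NH0 P1=NH0
Op 10: best P0=NH0 P1=NH0
Op 11: best P0=NH0 P1=NH3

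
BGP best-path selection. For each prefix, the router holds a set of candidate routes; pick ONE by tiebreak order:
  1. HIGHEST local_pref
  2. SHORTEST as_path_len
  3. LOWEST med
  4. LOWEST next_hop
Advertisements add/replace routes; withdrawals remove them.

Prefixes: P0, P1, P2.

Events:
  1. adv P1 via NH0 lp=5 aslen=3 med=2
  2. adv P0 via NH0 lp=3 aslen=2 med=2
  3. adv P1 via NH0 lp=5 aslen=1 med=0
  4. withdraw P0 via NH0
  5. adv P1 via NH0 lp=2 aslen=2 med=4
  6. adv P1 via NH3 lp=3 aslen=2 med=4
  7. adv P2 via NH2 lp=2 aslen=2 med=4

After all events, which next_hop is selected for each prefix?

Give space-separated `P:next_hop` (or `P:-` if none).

Op 1: best P0=- P1=NH0 P2=-
Op 2: best P0=NH0 P1=NH0 P2=-
Op 3: best P0=NH0 P1=NH0 P2=-
Op 4: best P0=- P1=NH0 P2=-
Op 5: best P0=- P1=NH0 P2=-
Op 6: best P0=- P1=NH3 P2=-
Op 7: best P0=- P1=NH3 P2=NH2

Answer: P0:- P1:NH3 P2:NH2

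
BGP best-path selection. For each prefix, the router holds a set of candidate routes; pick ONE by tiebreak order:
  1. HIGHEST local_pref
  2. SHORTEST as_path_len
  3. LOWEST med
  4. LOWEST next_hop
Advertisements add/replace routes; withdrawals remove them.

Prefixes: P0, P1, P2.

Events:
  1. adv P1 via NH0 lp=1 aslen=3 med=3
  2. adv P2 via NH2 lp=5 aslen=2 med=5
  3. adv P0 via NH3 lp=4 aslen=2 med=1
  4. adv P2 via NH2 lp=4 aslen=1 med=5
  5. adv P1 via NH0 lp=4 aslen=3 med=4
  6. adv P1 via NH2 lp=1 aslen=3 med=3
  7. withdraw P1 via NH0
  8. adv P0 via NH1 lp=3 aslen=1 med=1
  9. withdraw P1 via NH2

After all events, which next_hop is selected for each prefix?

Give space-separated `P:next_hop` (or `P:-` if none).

Answer: P0:NH3 P1:- P2:NH2

Derivation:
Op 1: best P0=- P1=NH0 P2=-
Op 2: best P0=- P1=NH0 P2=NH2
Op 3: best P0=NH3 P1=NH0 P2=NH2
Op 4: best P0=NH3 P1=NH0 P2=NH2
Op 5: best P0=NH3 P1=NH0 P2=NH2
Op 6: best P0=NH3 P1=NH0 P2=NH2
Op 7: best P0=NH3 P1=NH2 P2=NH2
Op 8: best P0=NH3 P1=NH2 P2=NH2
Op 9: best P0=NH3 P1=- P2=NH2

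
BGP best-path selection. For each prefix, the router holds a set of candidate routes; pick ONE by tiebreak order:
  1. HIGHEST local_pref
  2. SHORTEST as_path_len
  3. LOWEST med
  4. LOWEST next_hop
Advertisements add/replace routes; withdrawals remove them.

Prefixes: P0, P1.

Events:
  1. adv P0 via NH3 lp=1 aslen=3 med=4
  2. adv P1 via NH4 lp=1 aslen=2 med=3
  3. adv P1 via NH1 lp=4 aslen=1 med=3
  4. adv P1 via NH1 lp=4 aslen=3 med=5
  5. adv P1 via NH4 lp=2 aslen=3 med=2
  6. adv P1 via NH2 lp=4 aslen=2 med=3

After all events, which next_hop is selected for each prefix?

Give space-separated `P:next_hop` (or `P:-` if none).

Op 1: best P0=NH3 P1=-
Op 2: best P0=NH3 P1=NH4
Op 3: best P0=NH3 P1=NH1
Op 4: best P0=NH3 P1=NH1
Op 5: best P0=NH3 P1=NH1
Op 6: best P0=NH3 P1=NH2

Answer: P0:NH3 P1:NH2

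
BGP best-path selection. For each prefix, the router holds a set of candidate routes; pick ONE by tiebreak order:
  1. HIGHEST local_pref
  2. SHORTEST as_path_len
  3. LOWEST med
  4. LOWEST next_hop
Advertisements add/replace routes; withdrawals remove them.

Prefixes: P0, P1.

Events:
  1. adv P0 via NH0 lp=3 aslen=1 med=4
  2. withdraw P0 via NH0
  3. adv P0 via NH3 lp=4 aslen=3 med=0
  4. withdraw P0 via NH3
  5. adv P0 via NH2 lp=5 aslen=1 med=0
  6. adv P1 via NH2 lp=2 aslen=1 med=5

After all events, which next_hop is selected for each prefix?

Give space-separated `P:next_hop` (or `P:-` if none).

Answer: P0:NH2 P1:NH2

Derivation:
Op 1: best P0=NH0 P1=-
Op 2: best P0=- P1=-
Op 3: best P0=NH3 P1=-
Op 4: best P0=- P1=-
Op 5: best P0=NH2 P1=-
Op 6: best P0=NH2 P1=NH2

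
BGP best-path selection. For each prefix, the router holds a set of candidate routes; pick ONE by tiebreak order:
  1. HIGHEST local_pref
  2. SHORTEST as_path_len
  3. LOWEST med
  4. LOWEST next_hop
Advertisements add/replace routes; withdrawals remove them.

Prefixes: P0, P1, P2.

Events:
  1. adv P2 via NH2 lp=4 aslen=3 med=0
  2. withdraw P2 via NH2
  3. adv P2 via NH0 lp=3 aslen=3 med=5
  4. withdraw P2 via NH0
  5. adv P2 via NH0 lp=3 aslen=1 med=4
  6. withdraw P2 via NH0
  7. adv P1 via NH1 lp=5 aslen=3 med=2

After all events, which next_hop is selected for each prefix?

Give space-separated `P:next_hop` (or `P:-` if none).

Op 1: best P0=- P1=- P2=NH2
Op 2: best P0=- P1=- P2=-
Op 3: best P0=- P1=- P2=NH0
Op 4: best P0=- P1=- P2=-
Op 5: best P0=- P1=- P2=NH0
Op 6: best P0=- P1=- P2=-
Op 7: best P0=- P1=NH1 P2=-

Answer: P0:- P1:NH1 P2:-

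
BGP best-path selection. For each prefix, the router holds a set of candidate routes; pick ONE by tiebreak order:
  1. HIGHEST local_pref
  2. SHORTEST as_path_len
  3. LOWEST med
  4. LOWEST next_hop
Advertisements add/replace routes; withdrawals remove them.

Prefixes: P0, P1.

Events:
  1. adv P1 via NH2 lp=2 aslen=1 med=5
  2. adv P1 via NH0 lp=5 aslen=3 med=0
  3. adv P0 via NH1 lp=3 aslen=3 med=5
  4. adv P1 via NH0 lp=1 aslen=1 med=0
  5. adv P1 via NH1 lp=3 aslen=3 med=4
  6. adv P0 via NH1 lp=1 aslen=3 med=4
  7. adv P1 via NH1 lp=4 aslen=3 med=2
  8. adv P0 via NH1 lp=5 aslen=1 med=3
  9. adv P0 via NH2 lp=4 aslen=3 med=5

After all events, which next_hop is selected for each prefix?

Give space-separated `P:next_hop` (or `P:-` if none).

Op 1: best P0=- P1=NH2
Op 2: best P0=- P1=NH0
Op 3: best P0=NH1 P1=NH0
Op 4: best P0=NH1 P1=NH2
Op 5: best P0=NH1 P1=NH1
Op 6: best P0=NH1 P1=NH1
Op 7: best P0=NH1 P1=NH1
Op 8: best P0=NH1 P1=NH1
Op 9: best P0=NH1 P1=NH1

Answer: P0:NH1 P1:NH1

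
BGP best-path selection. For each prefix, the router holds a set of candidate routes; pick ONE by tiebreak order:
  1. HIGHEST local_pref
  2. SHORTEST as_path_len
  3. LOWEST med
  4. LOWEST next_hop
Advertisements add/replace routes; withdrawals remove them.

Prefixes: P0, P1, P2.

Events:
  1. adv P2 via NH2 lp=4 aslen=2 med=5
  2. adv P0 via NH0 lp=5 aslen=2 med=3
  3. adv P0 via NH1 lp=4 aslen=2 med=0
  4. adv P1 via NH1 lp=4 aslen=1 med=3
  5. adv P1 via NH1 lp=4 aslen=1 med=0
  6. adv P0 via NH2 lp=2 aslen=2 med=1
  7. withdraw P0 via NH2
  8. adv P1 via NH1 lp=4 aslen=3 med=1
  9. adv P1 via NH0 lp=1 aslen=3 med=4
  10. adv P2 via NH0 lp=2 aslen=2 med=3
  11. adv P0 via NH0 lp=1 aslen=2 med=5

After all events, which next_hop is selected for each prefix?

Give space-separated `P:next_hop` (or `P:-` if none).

Op 1: best P0=- P1=- P2=NH2
Op 2: best P0=NH0 P1=- P2=NH2
Op 3: best P0=NH0 P1=- P2=NH2
Op 4: best P0=NH0 P1=NH1 P2=NH2
Op 5: best P0=NH0 P1=NH1 P2=NH2
Op 6: best P0=NH0 P1=NH1 P2=NH2
Op 7: best P0=NH0 P1=NH1 P2=NH2
Op 8: best P0=NH0 P1=NH1 P2=NH2
Op 9: best P0=NH0 P1=NH1 P2=NH2
Op 10: best P0=NH0 P1=NH1 P2=NH2
Op 11: best P0=NH1 P1=NH1 P2=NH2

Answer: P0:NH1 P1:NH1 P2:NH2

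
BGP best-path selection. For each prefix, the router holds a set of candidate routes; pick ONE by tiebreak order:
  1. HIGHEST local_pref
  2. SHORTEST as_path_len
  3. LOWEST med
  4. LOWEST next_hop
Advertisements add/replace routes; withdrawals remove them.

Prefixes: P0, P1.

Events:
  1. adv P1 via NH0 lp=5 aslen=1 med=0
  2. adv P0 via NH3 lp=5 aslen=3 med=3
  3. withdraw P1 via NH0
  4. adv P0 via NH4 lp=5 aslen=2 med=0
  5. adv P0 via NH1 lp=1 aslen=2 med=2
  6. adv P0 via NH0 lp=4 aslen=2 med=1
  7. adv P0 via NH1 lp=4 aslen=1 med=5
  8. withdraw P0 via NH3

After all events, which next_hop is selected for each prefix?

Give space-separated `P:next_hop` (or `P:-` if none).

Op 1: best P0=- P1=NH0
Op 2: best P0=NH3 P1=NH0
Op 3: best P0=NH3 P1=-
Op 4: best P0=NH4 P1=-
Op 5: best P0=NH4 P1=-
Op 6: best P0=NH4 P1=-
Op 7: best P0=NH4 P1=-
Op 8: best P0=NH4 P1=-

Answer: P0:NH4 P1:-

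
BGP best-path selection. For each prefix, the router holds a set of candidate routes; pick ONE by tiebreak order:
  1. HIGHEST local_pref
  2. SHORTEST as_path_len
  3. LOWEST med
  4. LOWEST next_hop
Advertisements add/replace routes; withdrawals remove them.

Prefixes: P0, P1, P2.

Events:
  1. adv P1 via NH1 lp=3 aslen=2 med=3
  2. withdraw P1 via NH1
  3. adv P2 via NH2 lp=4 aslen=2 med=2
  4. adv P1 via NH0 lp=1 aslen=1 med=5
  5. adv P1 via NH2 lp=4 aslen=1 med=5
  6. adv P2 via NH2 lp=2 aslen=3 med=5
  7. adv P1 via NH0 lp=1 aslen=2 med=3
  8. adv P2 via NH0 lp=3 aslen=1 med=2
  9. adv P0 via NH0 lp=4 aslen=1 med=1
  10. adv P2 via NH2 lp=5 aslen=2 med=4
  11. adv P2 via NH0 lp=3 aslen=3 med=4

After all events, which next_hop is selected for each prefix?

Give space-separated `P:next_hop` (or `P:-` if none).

Answer: P0:NH0 P1:NH2 P2:NH2

Derivation:
Op 1: best P0=- P1=NH1 P2=-
Op 2: best P0=- P1=- P2=-
Op 3: best P0=- P1=- P2=NH2
Op 4: best P0=- P1=NH0 P2=NH2
Op 5: best P0=- P1=NH2 P2=NH2
Op 6: best P0=- P1=NH2 P2=NH2
Op 7: best P0=- P1=NH2 P2=NH2
Op 8: best P0=- P1=NH2 P2=NH0
Op 9: best P0=NH0 P1=NH2 P2=NH0
Op 10: best P0=NH0 P1=NH2 P2=NH2
Op 11: best P0=NH0 P1=NH2 P2=NH2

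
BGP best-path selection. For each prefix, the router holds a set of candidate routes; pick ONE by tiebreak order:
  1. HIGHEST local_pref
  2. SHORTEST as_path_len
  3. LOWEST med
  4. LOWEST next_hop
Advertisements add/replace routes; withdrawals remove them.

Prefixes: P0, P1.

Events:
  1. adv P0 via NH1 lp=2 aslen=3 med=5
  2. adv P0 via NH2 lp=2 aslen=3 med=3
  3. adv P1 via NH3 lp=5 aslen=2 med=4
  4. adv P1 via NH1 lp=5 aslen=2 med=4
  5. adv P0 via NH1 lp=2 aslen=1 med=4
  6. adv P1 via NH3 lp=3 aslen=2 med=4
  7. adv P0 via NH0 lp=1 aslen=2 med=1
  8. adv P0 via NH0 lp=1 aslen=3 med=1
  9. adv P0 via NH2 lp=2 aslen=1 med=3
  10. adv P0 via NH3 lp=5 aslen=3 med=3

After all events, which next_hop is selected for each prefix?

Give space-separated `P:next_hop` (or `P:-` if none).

Answer: P0:NH3 P1:NH1

Derivation:
Op 1: best P0=NH1 P1=-
Op 2: best P0=NH2 P1=-
Op 3: best P0=NH2 P1=NH3
Op 4: best P0=NH2 P1=NH1
Op 5: best P0=NH1 P1=NH1
Op 6: best P0=NH1 P1=NH1
Op 7: best P0=NH1 P1=NH1
Op 8: best P0=NH1 P1=NH1
Op 9: best P0=NH2 P1=NH1
Op 10: best P0=NH3 P1=NH1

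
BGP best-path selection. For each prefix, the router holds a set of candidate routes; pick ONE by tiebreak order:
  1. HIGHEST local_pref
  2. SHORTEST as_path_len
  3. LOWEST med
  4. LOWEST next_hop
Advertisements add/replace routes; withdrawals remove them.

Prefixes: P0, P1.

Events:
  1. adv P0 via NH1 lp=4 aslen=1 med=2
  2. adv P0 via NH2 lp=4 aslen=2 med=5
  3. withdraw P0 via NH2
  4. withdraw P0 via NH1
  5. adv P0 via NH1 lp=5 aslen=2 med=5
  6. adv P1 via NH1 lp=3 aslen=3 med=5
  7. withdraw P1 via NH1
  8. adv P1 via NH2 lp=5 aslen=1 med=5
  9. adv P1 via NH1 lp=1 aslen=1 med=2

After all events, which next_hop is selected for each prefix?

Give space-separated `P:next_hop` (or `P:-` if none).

Op 1: best P0=NH1 P1=-
Op 2: best P0=NH1 P1=-
Op 3: best P0=NH1 P1=-
Op 4: best P0=- P1=-
Op 5: best P0=NH1 P1=-
Op 6: best P0=NH1 P1=NH1
Op 7: best P0=NH1 P1=-
Op 8: best P0=NH1 P1=NH2
Op 9: best P0=NH1 P1=NH2

Answer: P0:NH1 P1:NH2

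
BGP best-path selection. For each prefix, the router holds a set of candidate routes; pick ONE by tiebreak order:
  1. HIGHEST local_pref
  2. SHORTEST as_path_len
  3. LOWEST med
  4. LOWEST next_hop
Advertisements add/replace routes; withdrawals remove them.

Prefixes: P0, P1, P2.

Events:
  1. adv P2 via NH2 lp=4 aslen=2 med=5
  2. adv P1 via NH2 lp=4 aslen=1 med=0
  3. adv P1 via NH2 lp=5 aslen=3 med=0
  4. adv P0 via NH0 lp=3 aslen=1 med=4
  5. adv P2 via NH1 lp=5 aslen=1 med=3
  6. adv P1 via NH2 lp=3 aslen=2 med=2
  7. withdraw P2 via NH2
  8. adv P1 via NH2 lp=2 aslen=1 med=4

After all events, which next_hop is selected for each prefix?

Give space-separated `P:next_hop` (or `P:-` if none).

Answer: P0:NH0 P1:NH2 P2:NH1

Derivation:
Op 1: best P0=- P1=- P2=NH2
Op 2: best P0=- P1=NH2 P2=NH2
Op 3: best P0=- P1=NH2 P2=NH2
Op 4: best P0=NH0 P1=NH2 P2=NH2
Op 5: best P0=NH0 P1=NH2 P2=NH1
Op 6: best P0=NH0 P1=NH2 P2=NH1
Op 7: best P0=NH0 P1=NH2 P2=NH1
Op 8: best P0=NH0 P1=NH2 P2=NH1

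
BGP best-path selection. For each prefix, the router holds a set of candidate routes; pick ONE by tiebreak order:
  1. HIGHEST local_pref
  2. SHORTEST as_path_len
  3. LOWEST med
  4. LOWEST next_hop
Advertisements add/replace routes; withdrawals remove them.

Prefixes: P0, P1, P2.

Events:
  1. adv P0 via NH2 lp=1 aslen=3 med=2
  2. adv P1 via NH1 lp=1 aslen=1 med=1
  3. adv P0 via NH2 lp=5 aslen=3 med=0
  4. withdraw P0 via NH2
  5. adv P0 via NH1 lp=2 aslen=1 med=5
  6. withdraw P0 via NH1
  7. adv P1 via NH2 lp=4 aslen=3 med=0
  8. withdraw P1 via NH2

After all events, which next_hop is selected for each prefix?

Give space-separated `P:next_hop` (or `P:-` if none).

Answer: P0:- P1:NH1 P2:-

Derivation:
Op 1: best P0=NH2 P1=- P2=-
Op 2: best P0=NH2 P1=NH1 P2=-
Op 3: best P0=NH2 P1=NH1 P2=-
Op 4: best P0=- P1=NH1 P2=-
Op 5: best P0=NH1 P1=NH1 P2=-
Op 6: best P0=- P1=NH1 P2=-
Op 7: best P0=- P1=NH2 P2=-
Op 8: best P0=- P1=NH1 P2=-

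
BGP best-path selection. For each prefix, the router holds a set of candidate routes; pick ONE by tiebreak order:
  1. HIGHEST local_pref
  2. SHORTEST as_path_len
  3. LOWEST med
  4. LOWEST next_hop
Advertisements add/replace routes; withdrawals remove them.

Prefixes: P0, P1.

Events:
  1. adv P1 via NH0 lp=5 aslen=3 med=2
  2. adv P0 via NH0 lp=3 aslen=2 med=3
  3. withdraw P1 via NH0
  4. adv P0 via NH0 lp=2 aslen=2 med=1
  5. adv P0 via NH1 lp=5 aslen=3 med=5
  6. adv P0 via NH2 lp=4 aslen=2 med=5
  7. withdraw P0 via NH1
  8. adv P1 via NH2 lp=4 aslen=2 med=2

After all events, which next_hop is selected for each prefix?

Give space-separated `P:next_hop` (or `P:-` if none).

Answer: P0:NH2 P1:NH2

Derivation:
Op 1: best P0=- P1=NH0
Op 2: best P0=NH0 P1=NH0
Op 3: best P0=NH0 P1=-
Op 4: best P0=NH0 P1=-
Op 5: best P0=NH1 P1=-
Op 6: best P0=NH1 P1=-
Op 7: best P0=NH2 P1=-
Op 8: best P0=NH2 P1=NH2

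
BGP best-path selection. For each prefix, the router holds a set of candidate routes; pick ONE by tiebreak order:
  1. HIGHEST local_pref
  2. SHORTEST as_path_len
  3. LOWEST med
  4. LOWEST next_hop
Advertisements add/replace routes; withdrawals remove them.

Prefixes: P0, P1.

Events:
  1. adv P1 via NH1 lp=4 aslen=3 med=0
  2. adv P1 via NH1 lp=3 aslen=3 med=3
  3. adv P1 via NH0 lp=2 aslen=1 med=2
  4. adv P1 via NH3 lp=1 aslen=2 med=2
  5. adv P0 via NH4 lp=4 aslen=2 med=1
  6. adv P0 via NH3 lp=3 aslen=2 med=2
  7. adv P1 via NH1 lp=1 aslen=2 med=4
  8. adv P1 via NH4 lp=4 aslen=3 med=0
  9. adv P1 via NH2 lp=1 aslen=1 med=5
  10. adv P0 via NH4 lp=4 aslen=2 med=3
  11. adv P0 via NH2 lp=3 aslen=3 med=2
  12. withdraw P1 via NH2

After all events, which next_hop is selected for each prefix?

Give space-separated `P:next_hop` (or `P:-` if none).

Op 1: best P0=- P1=NH1
Op 2: best P0=- P1=NH1
Op 3: best P0=- P1=NH1
Op 4: best P0=- P1=NH1
Op 5: best P0=NH4 P1=NH1
Op 6: best P0=NH4 P1=NH1
Op 7: best P0=NH4 P1=NH0
Op 8: best P0=NH4 P1=NH4
Op 9: best P0=NH4 P1=NH4
Op 10: best P0=NH4 P1=NH4
Op 11: best P0=NH4 P1=NH4
Op 12: best P0=NH4 P1=NH4

Answer: P0:NH4 P1:NH4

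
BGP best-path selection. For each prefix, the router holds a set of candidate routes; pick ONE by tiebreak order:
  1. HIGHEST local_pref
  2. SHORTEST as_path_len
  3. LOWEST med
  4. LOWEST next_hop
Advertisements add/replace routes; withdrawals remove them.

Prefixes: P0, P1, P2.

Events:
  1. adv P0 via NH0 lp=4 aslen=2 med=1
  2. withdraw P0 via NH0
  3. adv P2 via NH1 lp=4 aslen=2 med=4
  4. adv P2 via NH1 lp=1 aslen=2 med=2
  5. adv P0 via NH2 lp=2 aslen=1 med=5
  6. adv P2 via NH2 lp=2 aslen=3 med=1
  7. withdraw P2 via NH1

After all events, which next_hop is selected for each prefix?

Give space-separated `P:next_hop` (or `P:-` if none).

Op 1: best P0=NH0 P1=- P2=-
Op 2: best P0=- P1=- P2=-
Op 3: best P0=- P1=- P2=NH1
Op 4: best P0=- P1=- P2=NH1
Op 5: best P0=NH2 P1=- P2=NH1
Op 6: best P0=NH2 P1=- P2=NH2
Op 7: best P0=NH2 P1=- P2=NH2

Answer: P0:NH2 P1:- P2:NH2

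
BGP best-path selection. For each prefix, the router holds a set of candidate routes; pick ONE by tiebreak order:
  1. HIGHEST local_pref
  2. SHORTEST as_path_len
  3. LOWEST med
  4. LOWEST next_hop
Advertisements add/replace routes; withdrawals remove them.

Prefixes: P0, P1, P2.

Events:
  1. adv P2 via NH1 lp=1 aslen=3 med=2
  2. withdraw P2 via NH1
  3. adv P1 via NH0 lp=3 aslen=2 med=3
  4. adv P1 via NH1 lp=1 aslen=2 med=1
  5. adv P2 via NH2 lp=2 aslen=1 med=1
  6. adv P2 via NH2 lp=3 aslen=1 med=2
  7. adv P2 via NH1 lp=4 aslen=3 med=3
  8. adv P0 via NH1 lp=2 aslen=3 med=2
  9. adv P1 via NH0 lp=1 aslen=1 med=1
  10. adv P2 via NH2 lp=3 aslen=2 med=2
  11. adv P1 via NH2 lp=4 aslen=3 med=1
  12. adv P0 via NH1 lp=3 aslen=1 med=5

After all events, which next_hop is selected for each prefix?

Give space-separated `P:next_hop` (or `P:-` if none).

Answer: P0:NH1 P1:NH2 P2:NH1

Derivation:
Op 1: best P0=- P1=- P2=NH1
Op 2: best P0=- P1=- P2=-
Op 3: best P0=- P1=NH0 P2=-
Op 4: best P0=- P1=NH0 P2=-
Op 5: best P0=- P1=NH0 P2=NH2
Op 6: best P0=- P1=NH0 P2=NH2
Op 7: best P0=- P1=NH0 P2=NH1
Op 8: best P0=NH1 P1=NH0 P2=NH1
Op 9: best P0=NH1 P1=NH0 P2=NH1
Op 10: best P0=NH1 P1=NH0 P2=NH1
Op 11: best P0=NH1 P1=NH2 P2=NH1
Op 12: best P0=NH1 P1=NH2 P2=NH1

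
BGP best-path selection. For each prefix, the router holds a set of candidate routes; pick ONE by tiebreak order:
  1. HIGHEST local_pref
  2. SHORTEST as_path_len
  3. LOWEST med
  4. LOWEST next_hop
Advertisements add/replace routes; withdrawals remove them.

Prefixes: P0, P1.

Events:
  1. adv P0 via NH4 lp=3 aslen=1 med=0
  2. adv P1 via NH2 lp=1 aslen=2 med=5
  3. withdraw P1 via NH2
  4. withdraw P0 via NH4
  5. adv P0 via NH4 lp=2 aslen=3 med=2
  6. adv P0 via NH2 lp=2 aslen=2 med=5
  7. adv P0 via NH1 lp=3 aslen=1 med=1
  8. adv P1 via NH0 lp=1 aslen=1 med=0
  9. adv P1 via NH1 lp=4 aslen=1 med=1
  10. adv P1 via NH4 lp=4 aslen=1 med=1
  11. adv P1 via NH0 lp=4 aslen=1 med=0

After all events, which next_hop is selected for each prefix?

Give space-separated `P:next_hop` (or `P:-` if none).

Answer: P0:NH1 P1:NH0

Derivation:
Op 1: best P0=NH4 P1=-
Op 2: best P0=NH4 P1=NH2
Op 3: best P0=NH4 P1=-
Op 4: best P0=- P1=-
Op 5: best P0=NH4 P1=-
Op 6: best P0=NH2 P1=-
Op 7: best P0=NH1 P1=-
Op 8: best P0=NH1 P1=NH0
Op 9: best P0=NH1 P1=NH1
Op 10: best P0=NH1 P1=NH1
Op 11: best P0=NH1 P1=NH0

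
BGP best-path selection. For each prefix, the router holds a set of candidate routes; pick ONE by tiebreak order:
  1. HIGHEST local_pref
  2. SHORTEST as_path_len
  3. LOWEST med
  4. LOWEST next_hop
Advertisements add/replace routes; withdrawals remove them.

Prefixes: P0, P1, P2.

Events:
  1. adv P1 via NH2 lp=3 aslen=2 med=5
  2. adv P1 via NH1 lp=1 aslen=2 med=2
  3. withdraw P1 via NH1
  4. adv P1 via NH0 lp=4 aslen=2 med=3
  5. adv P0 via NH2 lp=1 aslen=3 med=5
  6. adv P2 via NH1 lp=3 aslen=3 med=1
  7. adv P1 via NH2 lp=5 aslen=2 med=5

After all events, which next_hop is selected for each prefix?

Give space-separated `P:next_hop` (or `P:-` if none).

Op 1: best P0=- P1=NH2 P2=-
Op 2: best P0=- P1=NH2 P2=-
Op 3: best P0=- P1=NH2 P2=-
Op 4: best P0=- P1=NH0 P2=-
Op 5: best P0=NH2 P1=NH0 P2=-
Op 6: best P0=NH2 P1=NH0 P2=NH1
Op 7: best P0=NH2 P1=NH2 P2=NH1

Answer: P0:NH2 P1:NH2 P2:NH1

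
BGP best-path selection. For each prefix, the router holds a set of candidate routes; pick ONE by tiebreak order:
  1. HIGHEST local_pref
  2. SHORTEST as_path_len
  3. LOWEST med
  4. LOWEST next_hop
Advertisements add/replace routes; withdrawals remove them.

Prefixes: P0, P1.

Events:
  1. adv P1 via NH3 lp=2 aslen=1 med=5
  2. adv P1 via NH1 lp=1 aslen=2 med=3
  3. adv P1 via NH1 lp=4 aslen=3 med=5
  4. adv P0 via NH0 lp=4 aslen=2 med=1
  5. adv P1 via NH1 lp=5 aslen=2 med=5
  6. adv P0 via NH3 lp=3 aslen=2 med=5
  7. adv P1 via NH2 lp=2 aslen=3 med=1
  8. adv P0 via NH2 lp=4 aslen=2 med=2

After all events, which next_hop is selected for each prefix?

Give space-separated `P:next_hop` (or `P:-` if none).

Op 1: best P0=- P1=NH3
Op 2: best P0=- P1=NH3
Op 3: best P0=- P1=NH1
Op 4: best P0=NH0 P1=NH1
Op 5: best P0=NH0 P1=NH1
Op 6: best P0=NH0 P1=NH1
Op 7: best P0=NH0 P1=NH1
Op 8: best P0=NH0 P1=NH1

Answer: P0:NH0 P1:NH1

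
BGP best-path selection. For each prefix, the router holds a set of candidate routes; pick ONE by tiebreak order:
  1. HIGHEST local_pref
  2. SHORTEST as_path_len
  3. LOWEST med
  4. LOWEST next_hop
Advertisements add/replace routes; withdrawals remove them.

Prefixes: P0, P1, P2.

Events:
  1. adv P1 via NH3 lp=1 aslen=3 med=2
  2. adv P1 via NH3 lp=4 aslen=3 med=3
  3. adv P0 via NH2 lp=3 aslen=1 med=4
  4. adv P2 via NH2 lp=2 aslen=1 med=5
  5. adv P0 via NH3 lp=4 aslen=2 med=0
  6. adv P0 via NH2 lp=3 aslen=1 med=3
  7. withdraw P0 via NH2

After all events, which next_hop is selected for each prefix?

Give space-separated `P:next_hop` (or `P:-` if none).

Op 1: best P0=- P1=NH3 P2=-
Op 2: best P0=- P1=NH3 P2=-
Op 3: best P0=NH2 P1=NH3 P2=-
Op 4: best P0=NH2 P1=NH3 P2=NH2
Op 5: best P0=NH3 P1=NH3 P2=NH2
Op 6: best P0=NH3 P1=NH3 P2=NH2
Op 7: best P0=NH3 P1=NH3 P2=NH2

Answer: P0:NH3 P1:NH3 P2:NH2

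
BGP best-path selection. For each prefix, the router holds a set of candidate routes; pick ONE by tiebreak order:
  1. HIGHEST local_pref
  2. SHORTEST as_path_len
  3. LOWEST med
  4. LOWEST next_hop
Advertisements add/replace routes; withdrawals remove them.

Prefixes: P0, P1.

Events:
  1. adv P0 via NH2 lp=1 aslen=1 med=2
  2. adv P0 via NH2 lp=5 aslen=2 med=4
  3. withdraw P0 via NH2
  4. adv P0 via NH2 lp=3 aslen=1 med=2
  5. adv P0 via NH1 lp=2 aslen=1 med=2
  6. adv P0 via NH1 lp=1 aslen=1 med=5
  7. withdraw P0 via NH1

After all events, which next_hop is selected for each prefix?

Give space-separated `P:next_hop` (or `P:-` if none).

Op 1: best P0=NH2 P1=-
Op 2: best P0=NH2 P1=-
Op 3: best P0=- P1=-
Op 4: best P0=NH2 P1=-
Op 5: best P0=NH2 P1=-
Op 6: best P0=NH2 P1=-
Op 7: best P0=NH2 P1=-

Answer: P0:NH2 P1:-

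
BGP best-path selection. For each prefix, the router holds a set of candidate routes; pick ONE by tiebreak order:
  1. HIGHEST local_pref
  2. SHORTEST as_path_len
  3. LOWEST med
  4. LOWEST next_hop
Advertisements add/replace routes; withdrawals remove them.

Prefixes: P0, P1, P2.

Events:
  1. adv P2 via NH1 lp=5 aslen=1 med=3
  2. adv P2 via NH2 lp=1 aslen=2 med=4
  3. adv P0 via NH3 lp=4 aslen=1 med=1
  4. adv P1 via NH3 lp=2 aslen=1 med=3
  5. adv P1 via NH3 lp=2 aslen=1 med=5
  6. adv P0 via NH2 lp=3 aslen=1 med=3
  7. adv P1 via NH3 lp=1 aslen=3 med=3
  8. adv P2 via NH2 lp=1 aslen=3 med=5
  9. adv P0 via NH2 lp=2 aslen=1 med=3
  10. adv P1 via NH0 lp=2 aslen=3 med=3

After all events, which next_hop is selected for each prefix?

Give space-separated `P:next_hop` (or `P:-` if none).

Answer: P0:NH3 P1:NH0 P2:NH1

Derivation:
Op 1: best P0=- P1=- P2=NH1
Op 2: best P0=- P1=- P2=NH1
Op 3: best P0=NH3 P1=- P2=NH1
Op 4: best P0=NH3 P1=NH3 P2=NH1
Op 5: best P0=NH3 P1=NH3 P2=NH1
Op 6: best P0=NH3 P1=NH3 P2=NH1
Op 7: best P0=NH3 P1=NH3 P2=NH1
Op 8: best P0=NH3 P1=NH3 P2=NH1
Op 9: best P0=NH3 P1=NH3 P2=NH1
Op 10: best P0=NH3 P1=NH0 P2=NH1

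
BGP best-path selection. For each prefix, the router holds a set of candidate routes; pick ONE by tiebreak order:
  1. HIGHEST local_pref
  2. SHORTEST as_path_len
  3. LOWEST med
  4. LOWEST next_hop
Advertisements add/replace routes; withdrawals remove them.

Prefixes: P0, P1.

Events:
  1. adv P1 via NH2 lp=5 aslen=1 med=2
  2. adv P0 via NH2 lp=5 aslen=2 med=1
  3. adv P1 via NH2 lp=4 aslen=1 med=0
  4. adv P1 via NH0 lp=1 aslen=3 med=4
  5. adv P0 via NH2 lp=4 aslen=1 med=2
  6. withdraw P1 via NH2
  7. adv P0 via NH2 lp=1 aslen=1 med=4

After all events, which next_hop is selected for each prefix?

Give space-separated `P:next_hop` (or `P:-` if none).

Op 1: best P0=- P1=NH2
Op 2: best P0=NH2 P1=NH2
Op 3: best P0=NH2 P1=NH2
Op 4: best P0=NH2 P1=NH2
Op 5: best P0=NH2 P1=NH2
Op 6: best P0=NH2 P1=NH0
Op 7: best P0=NH2 P1=NH0

Answer: P0:NH2 P1:NH0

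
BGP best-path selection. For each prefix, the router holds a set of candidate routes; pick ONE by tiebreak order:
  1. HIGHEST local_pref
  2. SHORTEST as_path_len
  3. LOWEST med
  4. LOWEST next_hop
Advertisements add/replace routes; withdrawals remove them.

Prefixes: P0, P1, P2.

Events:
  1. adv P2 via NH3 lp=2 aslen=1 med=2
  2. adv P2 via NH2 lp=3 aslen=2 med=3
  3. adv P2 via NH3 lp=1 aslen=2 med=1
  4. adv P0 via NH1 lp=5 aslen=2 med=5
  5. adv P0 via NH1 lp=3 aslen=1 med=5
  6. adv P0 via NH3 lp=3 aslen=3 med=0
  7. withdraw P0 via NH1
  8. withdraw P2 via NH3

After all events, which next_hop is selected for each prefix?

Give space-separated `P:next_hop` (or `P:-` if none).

Answer: P0:NH3 P1:- P2:NH2

Derivation:
Op 1: best P0=- P1=- P2=NH3
Op 2: best P0=- P1=- P2=NH2
Op 3: best P0=- P1=- P2=NH2
Op 4: best P0=NH1 P1=- P2=NH2
Op 5: best P0=NH1 P1=- P2=NH2
Op 6: best P0=NH1 P1=- P2=NH2
Op 7: best P0=NH3 P1=- P2=NH2
Op 8: best P0=NH3 P1=- P2=NH2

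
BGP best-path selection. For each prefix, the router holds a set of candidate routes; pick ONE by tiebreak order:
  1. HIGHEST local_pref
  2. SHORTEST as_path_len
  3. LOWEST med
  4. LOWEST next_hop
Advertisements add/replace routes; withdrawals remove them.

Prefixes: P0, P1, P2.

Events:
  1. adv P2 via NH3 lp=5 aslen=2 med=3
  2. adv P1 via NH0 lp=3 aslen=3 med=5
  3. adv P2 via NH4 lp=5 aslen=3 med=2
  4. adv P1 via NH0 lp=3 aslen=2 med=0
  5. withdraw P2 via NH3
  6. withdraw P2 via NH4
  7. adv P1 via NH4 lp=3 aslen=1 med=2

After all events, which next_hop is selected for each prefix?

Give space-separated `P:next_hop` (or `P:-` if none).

Op 1: best P0=- P1=- P2=NH3
Op 2: best P0=- P1=NH0 P2=NH3
Op 3: best P0=- P1=NH0 P2=NH3
Op 4: best P0=- P1=NH0 P2=NH3
Op 5: best P0=- P1=NH0 P2=NH4
Op 6: best P0=- P1=NH0 P2=-
Op 7: best P0=- P1=NH4 P2=-

Answer: P0:- P1:NH4 P2:-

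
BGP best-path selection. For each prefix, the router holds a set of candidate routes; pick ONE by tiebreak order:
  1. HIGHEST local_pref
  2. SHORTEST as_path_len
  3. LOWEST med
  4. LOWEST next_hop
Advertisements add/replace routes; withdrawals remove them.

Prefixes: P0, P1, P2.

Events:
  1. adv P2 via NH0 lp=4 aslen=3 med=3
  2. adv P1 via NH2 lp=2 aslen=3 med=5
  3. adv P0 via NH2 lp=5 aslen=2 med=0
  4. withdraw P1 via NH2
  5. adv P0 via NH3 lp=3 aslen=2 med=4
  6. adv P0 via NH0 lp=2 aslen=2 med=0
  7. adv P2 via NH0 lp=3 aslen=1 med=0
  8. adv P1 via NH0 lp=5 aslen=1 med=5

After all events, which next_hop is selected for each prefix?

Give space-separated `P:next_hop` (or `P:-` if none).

Op 1: best P0=- P1=- P2=NH0
Op 2: best P0=- P1=NH2 P2=NH0
Op 3: best P0=NH2 P1=NH2 P2=NH0
Op 4: best P0=NH2 P1=- P2=NH0
Op 5: best P0=NH2 P1=- P2=NH0
Op 6: best P0=NH2 P1=- P2=NH0
Op 7: best P0=NH2 P1=- P2=NH0
Op 8: best P0=NH2 P1=NH0 P2=NH0

Answer: P0:NH2 P1:NH0 P2:NH0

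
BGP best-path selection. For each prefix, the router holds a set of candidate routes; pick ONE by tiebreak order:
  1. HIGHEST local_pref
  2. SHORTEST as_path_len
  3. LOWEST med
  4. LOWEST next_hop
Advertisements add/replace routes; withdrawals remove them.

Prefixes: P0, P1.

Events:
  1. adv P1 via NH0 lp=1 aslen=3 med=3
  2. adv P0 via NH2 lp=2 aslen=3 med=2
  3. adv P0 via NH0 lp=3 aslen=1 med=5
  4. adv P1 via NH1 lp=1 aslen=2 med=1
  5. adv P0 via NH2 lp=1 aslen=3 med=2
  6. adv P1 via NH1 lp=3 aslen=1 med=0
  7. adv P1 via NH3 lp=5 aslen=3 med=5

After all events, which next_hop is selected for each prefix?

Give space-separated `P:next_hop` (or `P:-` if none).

Op 1: best P0=- P1=NH0
Op 2: best P0=NH2 P1=NH0
Op 3: best P0=NH0 P1=NH0
Op 4: best P0=NH0 P1=NH1
Op 5: best P0=NH0 P1=NH1
Op 6: best P0=NH0 P1=NH1
Op 7: best P0=NH0 P1=NH3

Answer: P0:NH0 P1:NH3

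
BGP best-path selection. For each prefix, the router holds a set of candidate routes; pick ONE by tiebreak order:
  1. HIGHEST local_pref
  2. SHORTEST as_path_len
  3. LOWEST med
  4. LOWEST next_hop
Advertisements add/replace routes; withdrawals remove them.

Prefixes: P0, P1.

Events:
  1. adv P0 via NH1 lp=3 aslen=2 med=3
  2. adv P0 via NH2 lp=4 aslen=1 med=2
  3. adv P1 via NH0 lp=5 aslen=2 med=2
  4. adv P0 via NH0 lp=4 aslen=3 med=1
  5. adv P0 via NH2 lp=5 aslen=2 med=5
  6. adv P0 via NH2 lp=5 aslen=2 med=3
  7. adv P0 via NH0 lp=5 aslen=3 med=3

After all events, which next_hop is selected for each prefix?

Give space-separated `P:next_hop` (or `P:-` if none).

Answer: P0:NH2 P1:NH0

Derivation:
Op 1: best P0=NH1 P1=-
Op 2: best P0=NH2 P1=-
Op 3: best P0=NH2 P1=NH0
Op 4: best P0=NH2 P1=NH0
Op 5: best P0=NH2 P1=NH0
Op 6: best P0=NH2 P1=NH0
Op 7: best P0=NH2 P1=NH0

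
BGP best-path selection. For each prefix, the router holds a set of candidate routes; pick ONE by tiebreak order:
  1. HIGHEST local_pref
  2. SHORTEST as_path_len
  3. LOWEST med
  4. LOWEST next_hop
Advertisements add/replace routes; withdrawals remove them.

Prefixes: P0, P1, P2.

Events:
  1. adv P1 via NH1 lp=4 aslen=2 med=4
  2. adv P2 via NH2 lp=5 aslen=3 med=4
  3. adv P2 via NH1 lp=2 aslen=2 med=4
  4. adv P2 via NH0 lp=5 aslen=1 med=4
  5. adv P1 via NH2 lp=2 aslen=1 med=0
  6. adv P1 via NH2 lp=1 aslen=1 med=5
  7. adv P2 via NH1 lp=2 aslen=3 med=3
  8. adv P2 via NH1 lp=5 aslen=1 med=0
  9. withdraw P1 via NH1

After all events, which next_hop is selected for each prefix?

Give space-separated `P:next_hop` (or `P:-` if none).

Answer: P0:- P1:NH2 P2:NH1

Derivation:
Op 1: best P0=- P1=NH1 P2=-
Op 2: best P0=- P1=NH1 P2=NH2
Op 3: best P0=- P1=NH1 P2=NH2
Op 4: best P0=- P1=NH1 P2=NH0
Op 5: best P0=- P1=NH1 P2=NH0
Op 6: best P0=- P1=NH1 P2=NH0
Op 7: best P0=- P1=NH1 P2=NH0
Op 8: best P0=- P1=NH1 P2=NH1
Op 9: best P0=- P1=NH2 P2=NH1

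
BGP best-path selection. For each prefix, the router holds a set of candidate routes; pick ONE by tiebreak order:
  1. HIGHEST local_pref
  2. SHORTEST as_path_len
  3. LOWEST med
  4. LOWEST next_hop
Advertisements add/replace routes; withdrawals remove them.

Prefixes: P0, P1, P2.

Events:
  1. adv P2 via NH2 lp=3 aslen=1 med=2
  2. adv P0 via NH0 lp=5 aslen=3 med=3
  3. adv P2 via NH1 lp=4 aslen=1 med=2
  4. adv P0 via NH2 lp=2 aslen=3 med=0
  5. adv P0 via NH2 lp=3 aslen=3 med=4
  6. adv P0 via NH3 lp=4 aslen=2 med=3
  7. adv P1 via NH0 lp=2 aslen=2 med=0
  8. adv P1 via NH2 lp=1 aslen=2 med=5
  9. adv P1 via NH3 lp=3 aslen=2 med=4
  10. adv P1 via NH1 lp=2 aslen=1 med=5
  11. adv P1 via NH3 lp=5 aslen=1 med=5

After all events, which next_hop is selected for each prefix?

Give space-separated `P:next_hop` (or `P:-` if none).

Op 1: best P0=- P1=- P2=NH2
Op 2: best P0=NH0 P1=- P2=NH2
Op 3: best P0=NH0 P1=- P2=NH1
Op 4: best P0=NH0 P1=- P2=NH1
Op 5: best P0=NH0 P1=- P2=NH1
Op 6: best P0=NH0 P1=- P2=NH1
Op 7: best P0=NH0 P1=NH0 P2=NH1
Op 8: best P0=NH0 P1=NH0 P2=NH1
Op 9: best P0=NH0 P1=NH3 P2=NH1
Op 10: best P0=NH0 P1=NH3 P2=NH1
Op 11: best P0=NH0 P1=NH3 P2=NH1

Answer: P0:NH0 P1:NH3 P2:NH1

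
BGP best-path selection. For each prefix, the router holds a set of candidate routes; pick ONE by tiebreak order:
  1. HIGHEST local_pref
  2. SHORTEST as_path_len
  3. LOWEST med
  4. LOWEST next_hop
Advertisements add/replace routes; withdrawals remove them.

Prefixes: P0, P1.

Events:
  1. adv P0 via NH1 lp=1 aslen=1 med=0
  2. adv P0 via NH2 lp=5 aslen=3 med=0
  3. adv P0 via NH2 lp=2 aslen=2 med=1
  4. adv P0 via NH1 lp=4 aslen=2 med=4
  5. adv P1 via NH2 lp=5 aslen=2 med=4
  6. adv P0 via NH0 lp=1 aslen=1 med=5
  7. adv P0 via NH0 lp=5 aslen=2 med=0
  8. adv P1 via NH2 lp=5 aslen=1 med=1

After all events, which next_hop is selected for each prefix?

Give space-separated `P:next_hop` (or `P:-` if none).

Op 1: best P0=NH1 P1=-
Op 2: best P0=NH2 P1=-
Op 3: best P0=NH2 P1=-
Op 4: best P0=NH1 P1=-
Op 5: best P0=NH1 P1=NH2
Op 6: best P0=NH1 P1=NH2
Op 7: best P0=NH0 P1=NH2
Op 8: best P0=NH0 P1=NH2

Answer: P0:NH0 P1:NH2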